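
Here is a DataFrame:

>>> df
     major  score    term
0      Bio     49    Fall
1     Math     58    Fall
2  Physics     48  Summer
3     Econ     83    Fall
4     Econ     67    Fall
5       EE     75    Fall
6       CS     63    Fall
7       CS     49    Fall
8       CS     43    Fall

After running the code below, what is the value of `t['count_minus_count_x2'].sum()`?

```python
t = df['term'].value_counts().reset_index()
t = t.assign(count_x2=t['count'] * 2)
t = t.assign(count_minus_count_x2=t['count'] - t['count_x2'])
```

value_counts of term:
term
Fall      8
Summer    1
Name: count, dtype: int64
reset_index():
     term  count
0    Fall      8
1  Summer      1
add column count_x2 = t['count'] * 2:
     term  count  count_x2
0    Fall      8        16
1  Summer      1         2
add column count_minus_count_x2 = t['count'] - t['count_x2']:
     term  count  count_x2  count_minus_count_x2
0    Fall      8        16                    -8
1  Summer      1         2                    -1

-9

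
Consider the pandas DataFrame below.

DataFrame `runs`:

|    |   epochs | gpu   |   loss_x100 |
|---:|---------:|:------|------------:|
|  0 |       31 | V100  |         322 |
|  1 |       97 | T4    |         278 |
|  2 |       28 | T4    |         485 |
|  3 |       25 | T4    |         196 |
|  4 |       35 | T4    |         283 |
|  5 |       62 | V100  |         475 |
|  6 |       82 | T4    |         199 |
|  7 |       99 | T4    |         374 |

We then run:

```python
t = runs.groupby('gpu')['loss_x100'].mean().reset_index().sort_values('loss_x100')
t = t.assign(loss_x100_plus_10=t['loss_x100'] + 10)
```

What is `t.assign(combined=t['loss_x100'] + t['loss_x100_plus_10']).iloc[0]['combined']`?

group by gpu, mean of loss_x100:
gpu
T4      302.5
V100    398.5
Name: loss_x100, dtype: float64
reset_index():
    gpu  loss_x100
0    T4      302.5
1  V100      398.5
sort by loss_x100:
    gpu  loss_x100
0    T4      302.5
1  V100      398.5
add column loss_x100_plus_10 = t['loss_x100'] + 10:
    gpu  loss_x100  loss_x100_plus_10
0    T4      302.5              312.5
1  V100      398.5              408.5
add column combined = t['loss_x100'] + t['loss_x100_plus_10']:
    gpu  loss_x100  loss_x100_plus_10  combined
0    T4      302.5              312.5     615.0
1  V100      398.5              408.5     807.0
So iloc[0]['combined'] = 615.0.

615.0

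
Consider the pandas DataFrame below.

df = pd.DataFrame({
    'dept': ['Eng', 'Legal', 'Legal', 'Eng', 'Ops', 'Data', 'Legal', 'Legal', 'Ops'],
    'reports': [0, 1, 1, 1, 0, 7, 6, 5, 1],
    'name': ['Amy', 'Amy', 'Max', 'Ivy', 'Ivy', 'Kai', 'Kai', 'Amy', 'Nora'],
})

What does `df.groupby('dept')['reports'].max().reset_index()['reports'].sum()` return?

group by dept, max of reports:
dept
Data     7
Eng      1
Legal    6
Ops      1
Name: reports, dtype: int64
reset_index():
    dept  reports
0   Data        7
1    Eng        1
2  Legal        6
3    Ops        1

15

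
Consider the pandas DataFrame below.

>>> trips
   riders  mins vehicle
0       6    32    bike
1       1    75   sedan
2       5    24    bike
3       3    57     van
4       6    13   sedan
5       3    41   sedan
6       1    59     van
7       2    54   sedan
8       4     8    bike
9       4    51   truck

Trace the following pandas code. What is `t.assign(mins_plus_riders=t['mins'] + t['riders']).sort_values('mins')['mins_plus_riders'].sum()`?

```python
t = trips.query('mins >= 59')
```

136

filter rows where mins >= 59:
   riders  mins vehicle
1       1    75   sedan
6       1    59     van
add column mins_plus_riders = t['mins'] + t['riders']:
   riders  mins vehicle  mins_plus_riders
1       1    75   sedan                76
6       1    59     van                60
sort by mins:
   riders  mins vehicle  mins_plus_riders
6       1    59     van                60
1       1    75   sedan                76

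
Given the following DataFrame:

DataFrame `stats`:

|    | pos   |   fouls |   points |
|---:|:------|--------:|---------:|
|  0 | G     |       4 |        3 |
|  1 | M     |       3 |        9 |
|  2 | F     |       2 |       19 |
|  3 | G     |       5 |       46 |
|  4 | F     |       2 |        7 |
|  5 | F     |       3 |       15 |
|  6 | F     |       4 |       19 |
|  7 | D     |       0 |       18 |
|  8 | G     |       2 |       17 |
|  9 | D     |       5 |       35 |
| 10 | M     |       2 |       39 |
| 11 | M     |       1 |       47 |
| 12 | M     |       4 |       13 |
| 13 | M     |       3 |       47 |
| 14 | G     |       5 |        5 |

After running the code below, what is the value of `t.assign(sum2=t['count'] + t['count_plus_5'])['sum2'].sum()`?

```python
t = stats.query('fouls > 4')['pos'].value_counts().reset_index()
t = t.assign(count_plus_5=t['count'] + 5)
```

filter rows where fouls > 4:
   pos  fouls  points
3    G      5      46
9    D      5      35
14   G      5       5
value_counts of pos:
pos
G    2
D    1
Name: count, dtype: int64
reset_index():
  pos  count
0   G      2
1   D      1
add column count_plus_5 = t['count'] + 5:
  pos  count  count_plus_5
0   G      2             7
1   D      1             6
add column sum2 = t['count'] + t['count_plus_5']:
  pos  count  count_plus_5  sum2
0   G      2             7     9
1   D      1             6     7
Taking the sum of column 'sum2' gives 16.

16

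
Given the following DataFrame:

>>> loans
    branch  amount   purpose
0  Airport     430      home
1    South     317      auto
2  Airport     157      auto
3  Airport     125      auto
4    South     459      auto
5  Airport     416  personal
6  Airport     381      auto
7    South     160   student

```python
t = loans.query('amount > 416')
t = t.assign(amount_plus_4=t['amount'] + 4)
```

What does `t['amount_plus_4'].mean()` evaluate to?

448.5

filter rows where amount > 416:
    branch  amount purpose
0  Airport     430    home
4    South     459    auto
add column amount_plus_4 = t['amount'] + 4:
    branch  amount purpose  amount_plus_4
0  Airport     430    home            434
4    South     459    auto            463
Finally, mean of column 'amount_plus_4' = 448.5.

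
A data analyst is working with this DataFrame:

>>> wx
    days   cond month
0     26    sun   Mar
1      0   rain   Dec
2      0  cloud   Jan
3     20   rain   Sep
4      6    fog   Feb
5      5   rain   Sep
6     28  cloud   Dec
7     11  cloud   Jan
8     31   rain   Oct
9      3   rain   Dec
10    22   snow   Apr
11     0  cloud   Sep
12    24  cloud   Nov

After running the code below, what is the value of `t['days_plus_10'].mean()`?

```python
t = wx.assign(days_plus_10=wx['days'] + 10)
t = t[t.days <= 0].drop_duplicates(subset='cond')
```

add column days_plus_10 = wx['days'] + 10:
    days   cond month  days_plus_10
0     26    sun   Mar            36
1      0   rain   Dec            10
2      0  cloud   Jan            10
3     20   rain   Sep            30
4      6    fog   Feb            16
5      5   rain   Sep            15
6     28  cloud   Dec            38
7     11  cloud   Jan            21
8     31   rain   Oct            41
9      3   rain   Dec            13
10    22   snow   Apr            32
11     0  cloud   Sep            10
12    24  cloud   Nov            34
filter rows where days <= 0:
    days   cond month  days_plus_10
1      0   rain   Dec            10
2      0  cloud   Jan            10
11     0  cloud   Sep            10
drop duplicate cond (keep=first):
   days   cond month  days_plus_10
1     0   rain   Dec            10
2     0  cloud   Jan            10
Reading off the mean of column 'days_plus_10', we get 10.0.

10.0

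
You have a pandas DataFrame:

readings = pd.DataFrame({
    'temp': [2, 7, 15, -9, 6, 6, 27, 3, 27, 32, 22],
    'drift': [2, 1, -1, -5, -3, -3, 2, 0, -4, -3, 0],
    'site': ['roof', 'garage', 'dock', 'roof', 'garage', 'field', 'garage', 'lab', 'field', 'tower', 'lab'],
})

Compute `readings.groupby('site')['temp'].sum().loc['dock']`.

group by site, sum of temp:
site
dock      15
field     33
garage    40
lab       25
roof      -7
tower     32
Name: temp, dtype: int64

15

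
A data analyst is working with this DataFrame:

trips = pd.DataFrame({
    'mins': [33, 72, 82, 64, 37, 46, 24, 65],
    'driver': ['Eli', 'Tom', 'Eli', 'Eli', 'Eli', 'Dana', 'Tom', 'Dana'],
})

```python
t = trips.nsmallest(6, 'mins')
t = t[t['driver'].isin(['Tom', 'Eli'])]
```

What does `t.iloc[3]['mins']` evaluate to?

take 6 rows with smallest mins:
   mins driver
6    24    Tom
0    33    Eli
4    37    Eli
5    46   Dana
3    64    Eli
7    65   Dana
filter rows where driver in ['Tom', 'Eli']:
   mins driver
6    24    Tom
0    33    Eli
4    37    Eli
3    64    Eli
Hence 64.

64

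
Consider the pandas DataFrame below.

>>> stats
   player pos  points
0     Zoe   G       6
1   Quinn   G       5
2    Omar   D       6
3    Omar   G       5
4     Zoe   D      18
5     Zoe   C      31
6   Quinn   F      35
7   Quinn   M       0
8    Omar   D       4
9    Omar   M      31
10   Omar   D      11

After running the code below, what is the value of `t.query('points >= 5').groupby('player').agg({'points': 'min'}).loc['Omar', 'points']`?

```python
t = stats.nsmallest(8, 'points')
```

take 8 rows with smallest points:
   player pos  points
7   Quinn   M       0
8    Omar   D       4
1   Quinn   G       5
3    Omar   G       5
0     Zoe   G       6
2    Omar   D       6
10   Omar   D      11
4     Zoe   D      18
filter rows where points >= 5:
   player pos  points
1   Quinn   G       5
3    Omar   G       5
0     Zoe   G       6
2    Omar   D       6
10   Omar   D      11
4     Zoe   D      18
group by player, min of points:
        points
player        
Omar         5
Quinn        5
Zoe          6
Reading off the value at row 'Omar', column 'points', we get 5.

5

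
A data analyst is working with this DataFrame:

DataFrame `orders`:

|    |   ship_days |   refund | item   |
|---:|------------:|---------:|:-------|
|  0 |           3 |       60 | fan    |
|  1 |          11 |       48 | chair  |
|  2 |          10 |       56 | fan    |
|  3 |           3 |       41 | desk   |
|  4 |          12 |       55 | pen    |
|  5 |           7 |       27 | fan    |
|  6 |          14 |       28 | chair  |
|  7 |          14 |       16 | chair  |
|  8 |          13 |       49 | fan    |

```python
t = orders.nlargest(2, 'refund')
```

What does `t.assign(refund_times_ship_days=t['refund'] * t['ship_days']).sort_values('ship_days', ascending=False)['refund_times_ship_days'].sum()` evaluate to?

take 2 rows with largest refund:
   ship_days  refund item
0          3      60  fan
2         10      56  fan
add column refund_times_ship_days = t['refund'] * t['ship_days']:
   ship_days  refund item  refund_times_ship_days
0          3      60  fan                     180
2         10      56  fan                     560
sort by ship_days descending:
   ship_days  refund item  refund_times_ship_days
2         10      56  fan                     560
0          3      60  fan                     180

740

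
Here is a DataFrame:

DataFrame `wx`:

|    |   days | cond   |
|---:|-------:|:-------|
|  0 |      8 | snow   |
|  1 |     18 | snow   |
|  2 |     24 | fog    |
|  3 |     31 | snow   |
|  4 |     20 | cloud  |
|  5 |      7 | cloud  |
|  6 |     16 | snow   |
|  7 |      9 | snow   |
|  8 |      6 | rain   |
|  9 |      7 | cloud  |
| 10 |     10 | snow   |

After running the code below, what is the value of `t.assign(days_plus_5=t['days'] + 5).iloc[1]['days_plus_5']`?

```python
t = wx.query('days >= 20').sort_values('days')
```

29

filter rows where days >= 20:
   days   cond
2    24    fog
3    31   snow
4    20  cloud
sort by days:
   days   cond
4    20  cloud
2    24    fog
3    31   snow
add column days_plus_5 = t['days'] + 5:
   days   cond  days_plus_5
4    20  cloud           25
2    24    fog           29
3    31   snow           36
Hence 29.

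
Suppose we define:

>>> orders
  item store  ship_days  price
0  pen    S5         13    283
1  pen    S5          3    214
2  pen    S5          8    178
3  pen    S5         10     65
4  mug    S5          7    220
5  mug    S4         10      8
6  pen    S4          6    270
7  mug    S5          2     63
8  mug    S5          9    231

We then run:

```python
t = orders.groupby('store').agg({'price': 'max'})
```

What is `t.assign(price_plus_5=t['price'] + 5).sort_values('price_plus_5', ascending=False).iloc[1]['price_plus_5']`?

275

group by store, max of price:
       price
store       
S4       270
S5       283
add column price_plus_5 = t['price'] + 5:
       price  price_plus_5
store                     
S4       270           275
S5       283           288
sort by price_plus_5 descending:
       price  price_plus_5
store                     
S5       283           288
S4       270           275
Finally, value at position 1, column 'price_plus_5' = 275.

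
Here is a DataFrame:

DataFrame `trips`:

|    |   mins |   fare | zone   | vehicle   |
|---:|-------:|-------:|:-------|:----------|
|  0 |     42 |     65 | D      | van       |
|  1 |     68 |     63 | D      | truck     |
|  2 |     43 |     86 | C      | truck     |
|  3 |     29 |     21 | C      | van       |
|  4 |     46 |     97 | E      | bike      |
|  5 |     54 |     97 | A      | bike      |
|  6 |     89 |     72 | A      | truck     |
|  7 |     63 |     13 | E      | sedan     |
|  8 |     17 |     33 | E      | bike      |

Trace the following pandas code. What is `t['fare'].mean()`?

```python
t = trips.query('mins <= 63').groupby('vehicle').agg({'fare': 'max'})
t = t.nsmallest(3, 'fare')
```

54.6666666667

filter rows where mins <= 63:
   mins  fare zone vehicle
0    42    65    D     van
2    43    86    C   truck
3    29    21    C     van
4    46    97    E    bike
5    54    97    A    bike
7    63    13    E   sedan
8    17    33    E    bike
group by vehicle, max of fare:
         fare
vehicle      
bike       97
sedan      13
truck      86
van        65
take 3 rows with smallest fare:
         fare
vehicle      
sedan      13
van        65
truck      86
Then the mean of column 'fare': 54.6666666667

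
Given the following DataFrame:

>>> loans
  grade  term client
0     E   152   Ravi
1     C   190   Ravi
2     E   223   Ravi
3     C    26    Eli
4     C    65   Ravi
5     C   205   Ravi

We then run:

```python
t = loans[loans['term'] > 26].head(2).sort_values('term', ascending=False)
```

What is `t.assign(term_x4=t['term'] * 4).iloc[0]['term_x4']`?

filter rows where term > 26:
  grade  term client
0     E   152   Ravi
1     C   190   Ravi
2     E   223   Ravi
4     C    65   Ravi
5     C   205   Ravi
take first 2 rows:
  grade  term client
0     E   152   Ravi
1     C   190   Ravi
sort by term descending:
  grade  term client
1     C   190   Ravi
0     E   152   Ravi
add column term_x4 = t['term'] * 4:
  grade  term client  term_x4
1     C   190   Ravi      760
0     E   152   Ravi      608

760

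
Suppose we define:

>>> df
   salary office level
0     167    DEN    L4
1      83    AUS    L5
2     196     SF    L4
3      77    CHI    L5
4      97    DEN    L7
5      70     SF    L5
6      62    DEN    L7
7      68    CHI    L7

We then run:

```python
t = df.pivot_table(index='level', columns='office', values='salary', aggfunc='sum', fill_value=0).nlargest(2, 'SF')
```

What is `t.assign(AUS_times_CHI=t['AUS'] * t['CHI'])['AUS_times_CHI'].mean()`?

pivot: rows=level, cols=office, sum(salary):
office  AUS  CHI  DEN   SF
level                     
L4        0    0  167  196
L5       83   77    0   70
L7        0   68  159    0
take 2 rows with largest SF:
office  AUS  CHI  DEN   SF
level                     
L4        0    0  167  196
L5       83   77    0   70
add column AUS_times_CHI = t['AUS'] * t['CHI']:
office  AUS  CHI  DEN   SF  AUS_times_CHI
level                                    
L4        0    0  167  196              0
L5       83   77    0   70           6391
Hence 3195.5.

3195.5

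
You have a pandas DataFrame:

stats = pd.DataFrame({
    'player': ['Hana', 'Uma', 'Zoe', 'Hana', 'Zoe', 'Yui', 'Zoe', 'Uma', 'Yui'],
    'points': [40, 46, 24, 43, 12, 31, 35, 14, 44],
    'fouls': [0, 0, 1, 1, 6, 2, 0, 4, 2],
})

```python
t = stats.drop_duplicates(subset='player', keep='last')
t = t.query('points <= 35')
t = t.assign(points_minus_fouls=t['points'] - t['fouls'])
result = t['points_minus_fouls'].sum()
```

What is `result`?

45

drop duplicate player (keep=last):
  player  points  fouls
3   Hana      43      1
6    Zoe      35      0
7    Uma      14      4
8    Yui      44      2
filter rows where points <= 35:
  player  points  fouls
6    Zoe      35      0
7    Uma      14      4
add column points_minus_fouls = t['points'] - t['fouls']:
  player  points  fouls  points_minus_fouls
6    Zoe      35      0                  35
7    Uma      14      4                  10
The sum of column 'points_minus_fouls' is 45.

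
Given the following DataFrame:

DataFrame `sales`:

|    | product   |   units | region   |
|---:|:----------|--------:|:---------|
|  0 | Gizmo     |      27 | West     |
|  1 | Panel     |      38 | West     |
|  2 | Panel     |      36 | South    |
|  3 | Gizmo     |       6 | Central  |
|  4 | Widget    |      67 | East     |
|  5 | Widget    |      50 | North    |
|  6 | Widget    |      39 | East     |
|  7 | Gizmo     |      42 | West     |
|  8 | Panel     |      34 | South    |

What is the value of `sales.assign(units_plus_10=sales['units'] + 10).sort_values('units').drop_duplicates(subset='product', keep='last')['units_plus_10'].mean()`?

add column units_plus_10 = sales['units'] + 10:
  product  units   region  units_plus_10
0   Gizmo     27     West             37
1   Panel     38     West             48
2   Panel     36    South             46
3   Gizmo      6  Central             16
4  Widget     67     East             77
5  Widget     50    North             60
6  Widget     39     East             49
7   Gizmo     42     West             52
8   Panel     34    South             44
sort by units:
  product  units   region  units_plus_10
3   Gizmo      6  Central             16
0   Gizmo     27     West             37
8   Panel     34    South             44
2   Panel     36    South             46
1   Panel     38     West             48
6  Widget     39     East             49
7   Gizmo     42     West             52
5  Widget     50    North             60
4  Widget     67     East             77
drop duplicate product (keep=last):
  product  units region  units_plus_10
1   Panel     38   West             48
7   Gizmo     42   West             52
4  Widget     67   East             77

59.0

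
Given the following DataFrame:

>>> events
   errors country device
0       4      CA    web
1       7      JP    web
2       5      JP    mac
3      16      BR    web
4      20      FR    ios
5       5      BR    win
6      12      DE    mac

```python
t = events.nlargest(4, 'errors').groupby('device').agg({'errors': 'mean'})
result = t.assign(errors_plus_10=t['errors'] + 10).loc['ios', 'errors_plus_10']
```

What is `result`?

take 4 rows with largest errors:
   errors country device
4      20      FR    ios
3      16      BR    web
6      12      DE    mac
1       7      JP    web
group by device, mean of errors:
        errors
device        
ios       20.0
mac       12.0
web       11.5
add column errors_plus_10 = t['errors'] + 10:
        errors  errors_plus_10
device                        
ios       20.0            30.0
mac       12.0            22.0
web       11.5            21.5

30.0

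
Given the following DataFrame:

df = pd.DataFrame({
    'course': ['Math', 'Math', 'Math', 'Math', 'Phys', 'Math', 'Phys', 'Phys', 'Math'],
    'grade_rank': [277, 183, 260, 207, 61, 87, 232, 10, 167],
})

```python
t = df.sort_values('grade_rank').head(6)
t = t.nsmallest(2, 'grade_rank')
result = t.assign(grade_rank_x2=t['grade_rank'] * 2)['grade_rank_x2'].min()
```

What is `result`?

sort by grade_rank:
  course  grade_rank
7   Phys          10
4   Phys          61
5   Math          87
8   Math         167
1   Math         183
3   Math         207
6   Phys         232
2   Math         260
0   Math         277
take first 6 rows:
  course  grade_rank
7   Phys          10
4   Phys          61
5   Math          87
8   Math         167
1   Math         183
3   Math         207
take 2 rows with smallest grade_rank:
  course  grade_rank
7   Phys          10
4   Phys          61
add column grade_rank_x2 = t['grade_rank'] * 2:
  course  grade_rank  grade_rank_x2
7   Phys          10             20
4   Phys          61            122
Taking the min of column 'grade_rank_x2' gives 20.

20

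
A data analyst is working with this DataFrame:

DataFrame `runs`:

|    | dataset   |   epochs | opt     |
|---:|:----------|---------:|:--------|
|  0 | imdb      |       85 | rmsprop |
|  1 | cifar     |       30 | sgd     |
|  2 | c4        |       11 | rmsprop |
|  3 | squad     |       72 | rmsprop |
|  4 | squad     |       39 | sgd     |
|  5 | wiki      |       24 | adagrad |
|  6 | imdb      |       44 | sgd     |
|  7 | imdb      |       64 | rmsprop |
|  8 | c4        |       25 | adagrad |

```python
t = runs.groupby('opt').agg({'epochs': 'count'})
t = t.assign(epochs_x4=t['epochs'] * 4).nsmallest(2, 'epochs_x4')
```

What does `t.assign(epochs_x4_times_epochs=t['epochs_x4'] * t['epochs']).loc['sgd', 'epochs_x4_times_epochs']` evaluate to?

36

group by opt, count of epochs:
         epochs
opt            
adagrad       2
rmsprop       4
sgd           3
add column epochs_x4 = t['epochs'] * 4:
         epochs  epochs_x4
opt                       
adagrad       2          8
rmsprop       4         16
sgd           3         12
take 2 rows with smallest epochs_x4:
         epochs  epochs_x4
opt                       
adagrad       2          8
sgd           3         12
add column epochs_x4_times_epochs = t['epochs_x4'] * t['epochs']:
         epochs  epochs_x4  epochs_x4_times_epochs
opt                                               
adagrad       2          8                      16
sgd           3         12                      36
Then the value at row 'sgd', column 'epochs_x4_times_epochs': 36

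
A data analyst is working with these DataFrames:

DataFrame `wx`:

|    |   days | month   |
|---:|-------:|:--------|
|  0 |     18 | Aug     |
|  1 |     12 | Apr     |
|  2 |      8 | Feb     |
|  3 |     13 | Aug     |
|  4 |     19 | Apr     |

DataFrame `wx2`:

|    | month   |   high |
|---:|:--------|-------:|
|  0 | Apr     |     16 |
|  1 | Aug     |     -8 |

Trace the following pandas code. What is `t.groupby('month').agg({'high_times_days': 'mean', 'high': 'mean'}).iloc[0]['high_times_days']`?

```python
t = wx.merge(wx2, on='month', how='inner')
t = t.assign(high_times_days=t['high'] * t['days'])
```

248.0

merge on 'month' (how='inner') → 4 rows:
   days month  high
0    18   Aug    -8
1    12   Apr    16
2    13   Aug    -8
3    19   Apr    16
add column high_times_days = t['high'] * t['days']:
   days month  high  high_times_days
0    18   Aug    -8             -144
1    12   Apr    16              192
2    13   Aug    -8             -104
3    19   Apr    16              304
group by month: mean(high_times_days), mean(high):
       high_times_days  high
month                       
Apr              248.0  16.0
Aug             -124.0  -8.0
value at position 0, column 'high_times_days' → 248.0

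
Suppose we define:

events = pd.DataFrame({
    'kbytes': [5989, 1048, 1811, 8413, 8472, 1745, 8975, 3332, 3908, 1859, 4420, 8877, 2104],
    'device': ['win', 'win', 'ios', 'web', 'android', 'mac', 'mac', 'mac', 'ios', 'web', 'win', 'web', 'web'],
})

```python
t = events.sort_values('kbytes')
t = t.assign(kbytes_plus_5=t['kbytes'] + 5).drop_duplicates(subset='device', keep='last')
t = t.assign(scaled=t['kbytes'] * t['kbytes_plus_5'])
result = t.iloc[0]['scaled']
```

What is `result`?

sort by kbytes:
    kbytes   device
1     1048      win
5     1745      mac
2     1811      ios
9     1859      web
12    2104      web
7     3332      mac
8     3908      ios
10    4420      win
0     5989      win
3     8413      web
4     8472  android
11    8877      web
6     8975      mac
add column kbytes_plus_5 = t['kbytes'] + 5:
    kbytes   device  kbytes_plus_5
1     1048      win           1053
5     1745      mac           1750
2     1811      ios           1816
9     1859      web           1864
12    2104      web           2109
7     3332      mac           3337
8     3908      ios           3913
10    4420      win           4425
0     5989      win           5994
3     8413      web           8418
4     8472  android           8477
11    8877      web           8882
6     8975      mac           8980
drop duplicate device (keep=last):
    kbytes   device  kbytes_plus_5
8     3908      ios           3913
0     5989      win           5994
4     8472  android           8477
11    8877      web           8882
6     8975      mac           8980
add column scaled = t['kbytes'] * t['kbytes_plus_5']:
    kbytes   device  kbytes_plus_5    scaled
8     3908      ios           3913  15292004
0     5989      win           5994  35898066
4     8472  android           8477  71817144
11    8877      web           8882  78845514
6     8975      mac           8980  80595500
Hence 15292004.

15292004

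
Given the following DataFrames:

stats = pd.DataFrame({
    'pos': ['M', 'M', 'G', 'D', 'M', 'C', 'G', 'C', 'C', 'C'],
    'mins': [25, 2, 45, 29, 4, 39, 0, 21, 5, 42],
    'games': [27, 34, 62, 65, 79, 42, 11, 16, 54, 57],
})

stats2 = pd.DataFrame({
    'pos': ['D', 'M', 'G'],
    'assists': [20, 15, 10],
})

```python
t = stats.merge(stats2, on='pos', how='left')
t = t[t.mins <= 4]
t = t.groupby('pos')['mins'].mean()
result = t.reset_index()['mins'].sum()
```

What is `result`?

merge on 'pos' (how='left') → 10 rows:
  pos  mins  games  assists
0   M    25     27     15.0
1   M     2     34     15.0
2   G    45     62     10.0
3   D    29     65     20.0
4   M     4     79     15.0
5   C    39     42      NaN
6   G     0     11     10.0
7   C    21     16      NaN
8   C     5     54      NaN
9   C    42     57      NaN
filter rows where mins <= 4:
  pos  mins  games  assists
1   M     2     34     15.0
4   M     4     79     15.0
6   G     0     11     10.0
group by pos, mean of mins:
pos
G    0.0
M    3.0
Name: mins, dtype: float64
reset_index():
  pos  mins
0   G   0.0
1   M   3.0
Hence 3.0.

3.0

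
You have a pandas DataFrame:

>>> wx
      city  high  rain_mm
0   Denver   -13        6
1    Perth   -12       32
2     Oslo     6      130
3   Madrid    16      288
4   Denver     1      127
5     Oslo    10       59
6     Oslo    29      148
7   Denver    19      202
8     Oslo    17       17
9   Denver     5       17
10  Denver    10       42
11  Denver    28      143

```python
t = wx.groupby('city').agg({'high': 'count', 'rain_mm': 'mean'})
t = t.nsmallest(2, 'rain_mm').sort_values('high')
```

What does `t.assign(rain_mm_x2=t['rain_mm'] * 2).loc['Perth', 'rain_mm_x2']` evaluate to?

group by city: count(high), mean(rain_mm):
        high  rain_mm
city                 
Denver     6     89.5
Madrid     1    288.0
Oslo       4     88.5
Perth      1     32.0
take 2 rows with smallest rain_mm:
       high  rain_mm
city                
Perth     1     32.0
Oslo      4     88.5
sort by high:
       high  rain_mm
city                
Perth     1     32.0
Oslo      4     88.5
add column rain_mm_x2 = t['rain_mm'] * 2:
       high  rain_mm  rain_mm_x2
city                            
Perth     1     32.0        64.0
Oslo      4     88.5       177.0
Hence 64.0.

64.0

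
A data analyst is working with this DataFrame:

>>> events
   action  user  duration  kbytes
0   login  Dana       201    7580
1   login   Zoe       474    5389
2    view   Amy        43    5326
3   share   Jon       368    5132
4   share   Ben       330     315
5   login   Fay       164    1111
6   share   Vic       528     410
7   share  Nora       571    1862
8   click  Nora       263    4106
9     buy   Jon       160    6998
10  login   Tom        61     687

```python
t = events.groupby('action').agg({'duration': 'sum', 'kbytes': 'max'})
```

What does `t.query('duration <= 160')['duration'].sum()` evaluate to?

group by action: sum(duration), max(kbytes):
        duration  kbytes
action                  
buy          160    6998
click        263    4106
login        900    7580
share       1797    5132
view          43    5326
filter rows where duration <= 160:
        duration  kbytes
action                  
buy          160    6998
view          43    5326
The sum of column 'duration' is 203.

203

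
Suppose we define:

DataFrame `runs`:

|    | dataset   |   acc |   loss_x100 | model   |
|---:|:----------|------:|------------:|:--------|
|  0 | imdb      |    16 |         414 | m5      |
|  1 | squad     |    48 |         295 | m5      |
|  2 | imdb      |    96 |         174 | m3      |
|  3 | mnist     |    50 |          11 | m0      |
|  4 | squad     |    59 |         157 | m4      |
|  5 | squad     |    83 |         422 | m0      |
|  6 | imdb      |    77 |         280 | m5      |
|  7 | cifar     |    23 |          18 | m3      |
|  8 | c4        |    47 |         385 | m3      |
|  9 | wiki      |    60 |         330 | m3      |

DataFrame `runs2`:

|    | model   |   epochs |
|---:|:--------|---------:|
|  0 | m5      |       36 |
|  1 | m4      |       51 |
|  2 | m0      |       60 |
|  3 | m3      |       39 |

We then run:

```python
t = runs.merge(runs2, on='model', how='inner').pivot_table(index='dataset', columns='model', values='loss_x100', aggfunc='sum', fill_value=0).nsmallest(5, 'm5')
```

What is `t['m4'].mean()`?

merge on 'model' (how='inner') → 10 rows:
  dataset  acc  loss_x100 model  epochs
0    imdb   16        414    m5      36
1   squad   48        295    m5      36
2    imdb   96        174    m3      39
3   mnist   50         11    m0      60
4   squad   59        157    m4      51
5   squad   83        422    m0      60
6    imdb   77        280    m5      36
7   cifar   23         18    m3      39
8      c4   47        385    m3      39
9    wiki   60        330    m3      39
pivot: rows=dataset, cols=model, sum(loss_x100):
model     m0   m3   m4   m5
dataset                    
c4         0  385    0    0
cifar      0   18    0    0
imdb       0  174    0  694
mnist     11    0    0    0
squad    422    0  157  295
wiki       0  330    0    0
take 5 rows with smallest m5:
model     m0   m3   m4   m5
dataset                    
c4         0  385    0    0
cifar      0   18    0    0
mnist     11    0    0    0
wiki       0  330    0    0
squad    422    0  157  295
Hence 31.4.

31.4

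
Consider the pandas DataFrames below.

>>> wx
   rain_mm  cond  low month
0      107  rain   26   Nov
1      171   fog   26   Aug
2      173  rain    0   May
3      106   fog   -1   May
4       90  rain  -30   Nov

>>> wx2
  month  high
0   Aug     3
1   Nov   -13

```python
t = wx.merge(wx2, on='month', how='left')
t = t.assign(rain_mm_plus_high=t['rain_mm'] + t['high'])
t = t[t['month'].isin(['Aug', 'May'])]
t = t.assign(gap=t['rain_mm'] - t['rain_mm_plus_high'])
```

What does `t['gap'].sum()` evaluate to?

merge on 'month' (how='left') → 5 rows:
   rain_mm  cond  low month  high
0      107  rain   26   Nov -13.0
1      171   fog   26   Aug   3.0
2      173  rain    0   May   NaN
3      106   fog   -1   May   NaN
4       90  rain  -30   Nov -13.0
add column rain_mm_plus_high = t['rain_mm'] + t['high']:
   rain_mm  cond  low month  high  rain_mm_plus_high
0      107  rain   26   Nov -13.0               94.0
1      171   fog   26   Aug   3.0              174.0
2      173  rain    0   May   NaN                NaN
3      106   fog   -1   May   NaN                NaN
4       90  rain  -30   Nov -13.0               77.0
filter rows where month in ['Aug', 'May']:
   rain_mm  cond  low month  high  rain_mm_plus_high
1      171   fog   26   Aug   3.0              174.0
2      173  rain    0   May   NaN                NaN
3      106   fog   -1   May   NaN                NaN
add column gap = t['rain_mm'] - t['rain_mm_plus_high']:
   rain_mm  cond  low month  high  rain_mm_plus_high  gap
1      171   fog   26   Aug   3.0              174.0 -3.0
2      173  rain    0   May   NaN                NaN  NaN
3      106   fog   -1   May   NaN                NaN  NaN
Hence -3.0.

-3.0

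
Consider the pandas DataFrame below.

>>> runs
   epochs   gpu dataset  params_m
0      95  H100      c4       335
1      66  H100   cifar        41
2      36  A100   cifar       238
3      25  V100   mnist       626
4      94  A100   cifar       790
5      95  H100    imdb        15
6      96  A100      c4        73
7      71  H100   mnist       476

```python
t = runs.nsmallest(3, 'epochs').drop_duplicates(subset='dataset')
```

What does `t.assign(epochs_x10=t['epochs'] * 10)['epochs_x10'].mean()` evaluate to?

take 3 rows with smallest epochs:
   epochs   gpu dataset  params_m
3      25  V100   mnist       626
2      36  A100   cifar       238
1      66  H100   cifar        41
drop duplicate dataset (keep=first):
   epochs   gpu dataset  params_m
3      25  V100   mnist       626
2      36  A100   cifar       238
add column epochs_x10 = t['epochs'] * 10:
   epochs   gpu dataset  params_m  epochs_x10
3      25  V100   mnist       626         250
2      36  A100   cifar       238         360
Hence 305.0.

305.0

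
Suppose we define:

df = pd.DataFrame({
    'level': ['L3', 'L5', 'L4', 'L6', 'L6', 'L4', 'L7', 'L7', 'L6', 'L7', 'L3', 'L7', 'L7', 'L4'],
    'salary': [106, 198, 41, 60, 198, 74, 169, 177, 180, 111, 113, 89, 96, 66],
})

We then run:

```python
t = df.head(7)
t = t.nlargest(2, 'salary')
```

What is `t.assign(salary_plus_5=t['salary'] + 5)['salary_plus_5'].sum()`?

take first 7 rows:
  level  salary
0    L3     106
1    L5     198
2    L4      41
3    L6      60
4    L6     198
5    L4      74
6    L7     169
take 2 rows with largest salary:
  level  salary
1    L5     198
4    L6     198
add column salary_plus_5 = t['salary'] + 5:
  level  salary  salary_plus_5
1    L5     198            203
4    L6     198            203
So sum() = 406.

406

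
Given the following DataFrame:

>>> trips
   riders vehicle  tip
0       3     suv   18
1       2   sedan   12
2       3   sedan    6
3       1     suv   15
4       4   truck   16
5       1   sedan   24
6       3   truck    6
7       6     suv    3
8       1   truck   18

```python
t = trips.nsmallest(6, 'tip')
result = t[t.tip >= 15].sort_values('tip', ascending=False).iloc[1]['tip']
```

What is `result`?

take 6 rows with smallest tip:
   riders vehicle  tip
7       6     suv    3
2       3   sedan    6
6       3   truck    6
1       2   sedan   12
3       1     suv   15
4       4   truck   16
filter rows where tip >= 15:
   riders vehicle  tip
3       1     suv   15
4       4   truck   16
sort by tip descending:
   riders vehicle  tip
4       4   truck   16
3       1     suv   15

15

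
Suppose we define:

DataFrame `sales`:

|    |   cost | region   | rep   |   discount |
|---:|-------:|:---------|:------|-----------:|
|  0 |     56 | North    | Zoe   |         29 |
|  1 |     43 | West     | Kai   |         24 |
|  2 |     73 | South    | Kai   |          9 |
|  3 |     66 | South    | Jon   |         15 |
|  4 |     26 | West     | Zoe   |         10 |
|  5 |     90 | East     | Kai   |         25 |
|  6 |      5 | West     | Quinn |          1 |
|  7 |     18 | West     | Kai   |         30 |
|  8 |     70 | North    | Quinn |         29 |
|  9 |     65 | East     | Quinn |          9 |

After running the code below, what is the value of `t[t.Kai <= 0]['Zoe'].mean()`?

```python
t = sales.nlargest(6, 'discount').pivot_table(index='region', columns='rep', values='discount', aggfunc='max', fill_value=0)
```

take 6 rows with largest discount:
   cost region    rep  discount
7    18   West    Kai        30
0    56  North    Zoe        29
8    70  North  Quinn        29
5    90   East    Kai        25
1    43   West    Kai        24
3    66  South    Jon        15
pivot: rows=region, cols=rep, max(discount):
rep     Jon  Kai  Quinn  Zoe
region                      
East      0   25      0    0
North     0    0     29   29
South    15    0      0    0
West      0   30      0    0
filter rows where Kai <= 0:
rep     Jon  Kai  Quinn  Zoe
region                      
North     0    0     29   29
South    15    0      0    0
mean of column 'Zoe' → 14.5

14.5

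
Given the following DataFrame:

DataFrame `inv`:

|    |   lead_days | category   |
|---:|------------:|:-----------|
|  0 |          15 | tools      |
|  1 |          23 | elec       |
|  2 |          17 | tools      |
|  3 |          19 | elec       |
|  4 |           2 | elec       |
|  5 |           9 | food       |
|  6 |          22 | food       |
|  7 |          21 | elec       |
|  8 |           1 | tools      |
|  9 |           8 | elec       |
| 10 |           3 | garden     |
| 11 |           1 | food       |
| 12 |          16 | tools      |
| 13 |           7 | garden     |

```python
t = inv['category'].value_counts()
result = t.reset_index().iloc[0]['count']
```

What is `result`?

5

value_counts of category:
category
elec      5
tools     4
food      3
garden    2
Name: count, dtype: int64
reset_index():
  category  count
0     elec      5
1    tools      4
2     food      3
3   garden      2
Hence 5.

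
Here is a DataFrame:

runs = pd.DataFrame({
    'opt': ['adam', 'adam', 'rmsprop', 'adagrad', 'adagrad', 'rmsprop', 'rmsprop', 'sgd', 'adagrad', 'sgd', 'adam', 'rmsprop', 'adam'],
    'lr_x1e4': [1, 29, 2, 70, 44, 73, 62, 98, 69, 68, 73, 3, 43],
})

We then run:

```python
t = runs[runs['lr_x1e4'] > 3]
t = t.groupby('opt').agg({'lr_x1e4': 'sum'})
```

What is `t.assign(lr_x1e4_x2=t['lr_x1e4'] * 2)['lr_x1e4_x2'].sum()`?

filter rows where lr_x1e4 > 3:
        opt  lr_x1e4
1      adam       29
3   adagrad       70
4   adagrad       44
5   rmsprop       73
6   rmsprop       62
7       sgd       98
8   adagrad       69
9       sgd       68
10     adam       73
12     adam       43
group by opt, sum of lr_x1e4:
         lr_x1e4
opt             
adagrad      183
adam         145
rmsprop      135
sgd          166
add column lr_x1e4_x2 = t['lr_x1e4'] * 2:
         lr_x1e4  lr_x1e4_x2
opt                         
adagrad      183         366
adam         145         290
rmsprop      135         270
sgd          166         332

1258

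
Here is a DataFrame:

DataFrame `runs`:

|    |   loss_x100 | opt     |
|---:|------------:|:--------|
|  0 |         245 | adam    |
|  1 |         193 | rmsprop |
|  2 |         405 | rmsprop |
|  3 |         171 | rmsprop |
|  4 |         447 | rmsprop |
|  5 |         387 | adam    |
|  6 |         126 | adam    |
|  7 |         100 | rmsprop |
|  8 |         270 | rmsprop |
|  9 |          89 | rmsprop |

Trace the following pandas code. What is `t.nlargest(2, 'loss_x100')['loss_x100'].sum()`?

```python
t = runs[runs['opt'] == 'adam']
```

632

filter rows where opt == 'adam':
   loss_x100   opt
0        245  adam
5        387  adam
6        126  adam
take 2 rows with largest loss_x100:
   loss_x100   opt
5        387  adam
0        245  adam
sum of column 'loss_x100' → 632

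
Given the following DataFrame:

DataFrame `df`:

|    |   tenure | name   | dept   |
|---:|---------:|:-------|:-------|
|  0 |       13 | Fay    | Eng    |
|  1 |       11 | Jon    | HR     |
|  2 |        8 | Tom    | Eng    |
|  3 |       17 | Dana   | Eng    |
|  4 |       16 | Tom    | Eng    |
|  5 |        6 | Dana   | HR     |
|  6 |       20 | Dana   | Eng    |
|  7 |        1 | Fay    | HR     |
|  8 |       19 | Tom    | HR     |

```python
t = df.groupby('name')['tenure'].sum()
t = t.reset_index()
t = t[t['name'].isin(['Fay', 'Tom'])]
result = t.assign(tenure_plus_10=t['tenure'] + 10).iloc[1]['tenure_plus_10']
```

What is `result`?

group by name, sum of tenure:
name
Dana    43
Fay     14
Jon     11
Tom     43
Name: tenure, dtype: int64
reset_index():
   name  tenure
0  Dana      43
1   Fay      14
2   Jon      11
3   Tom      43
filter rows where name in ['Fay', 'Tom']:
  name  tenure
1  Fay      14
3  Tom      43
add column tenure_plus_10 = t['tenure'] + 10:
  name  tenure  tenure_plus_10
1  Fay      14              24
3  Tom      43              53
Then the value at position 1, column 'tenure_plus_10': 53

53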